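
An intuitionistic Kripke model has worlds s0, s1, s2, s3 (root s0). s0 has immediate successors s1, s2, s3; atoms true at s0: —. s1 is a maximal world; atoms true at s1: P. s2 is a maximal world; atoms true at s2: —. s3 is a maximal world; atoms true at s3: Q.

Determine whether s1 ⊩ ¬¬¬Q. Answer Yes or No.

Yes

s1 ⊩ ¬¬¬Q: no world accessible from s1 forces ¬¬Q.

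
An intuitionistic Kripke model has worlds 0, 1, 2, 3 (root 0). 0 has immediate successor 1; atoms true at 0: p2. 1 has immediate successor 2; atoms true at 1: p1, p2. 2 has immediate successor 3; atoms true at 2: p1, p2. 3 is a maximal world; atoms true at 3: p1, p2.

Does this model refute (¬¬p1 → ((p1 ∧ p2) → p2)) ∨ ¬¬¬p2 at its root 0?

0 ⊩ (¬¬p1 → ((p1 ∧ p2) → p2)) ∨ ¬¬¬p2 via the disjunct ¬¬p1 → ((p1 ∧ p2) → p2).
So the root 0 forces (¬¬p1 → ((p1 ∧ p2) → p2)) ∨ ¬¬¬p2; the model is not a countermodel.

No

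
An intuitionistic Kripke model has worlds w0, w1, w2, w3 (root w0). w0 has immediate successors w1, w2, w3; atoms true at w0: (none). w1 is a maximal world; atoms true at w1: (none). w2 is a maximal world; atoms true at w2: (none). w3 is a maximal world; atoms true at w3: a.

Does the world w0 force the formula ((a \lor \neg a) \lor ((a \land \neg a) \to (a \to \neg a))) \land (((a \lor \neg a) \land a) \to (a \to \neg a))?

No

w0 \nVdash ((a \lor \neg a) \lor ((a \land \neg a) \to (a \to \neg a))) \land (((a \lor \neg a) \land a) \to (a \to \neg a)) since w0 fails ((a \lor \neg a) \land a) \to (a \to \neg a).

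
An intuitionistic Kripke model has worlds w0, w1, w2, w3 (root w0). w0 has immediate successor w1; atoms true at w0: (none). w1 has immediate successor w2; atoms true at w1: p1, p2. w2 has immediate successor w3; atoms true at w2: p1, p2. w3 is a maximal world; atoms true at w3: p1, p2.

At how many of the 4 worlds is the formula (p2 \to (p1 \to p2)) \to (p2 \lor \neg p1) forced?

w0: does not force it — w0 \nVdash (p2 \to (p1 \to p2)) \to (p2 \lor \neg p1): already at w0 itself, w0 \Vdash p2 \to (p1 \to p2) but w0 \nVdash p2 \lor \neg p1.
w1: forces it.
w2: forces it.
w3: forces it.
Worlds forcing the formula: {w1, w2, w3}.

3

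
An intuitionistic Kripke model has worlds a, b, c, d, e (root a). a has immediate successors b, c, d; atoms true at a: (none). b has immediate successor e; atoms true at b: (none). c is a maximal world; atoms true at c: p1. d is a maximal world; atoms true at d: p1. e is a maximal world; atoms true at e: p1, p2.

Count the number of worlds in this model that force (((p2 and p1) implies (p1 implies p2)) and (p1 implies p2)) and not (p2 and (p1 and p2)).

0

a: does not force it — a does not force (((p2 and p1) implies (p1 implies p2)) and (p1 implies p2)) and not (p2 and (p1 and p2)) since a fails ((p2 and p1) implies (p1 implies p2)) and (p1 implies p2).
b: does not force it.
c: does not force it.
d: does not force it.
e: does not force it.
Worlds forcing the formula: { }.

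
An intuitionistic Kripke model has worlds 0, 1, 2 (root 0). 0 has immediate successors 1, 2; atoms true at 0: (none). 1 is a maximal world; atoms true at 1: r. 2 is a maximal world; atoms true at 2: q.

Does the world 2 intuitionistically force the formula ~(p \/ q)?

2 ||-/- ~(p \/ q) since 2 is accessible from 2 and 2 ||- p \/ q.
2 ||- p \/ q via the disjunct q.

No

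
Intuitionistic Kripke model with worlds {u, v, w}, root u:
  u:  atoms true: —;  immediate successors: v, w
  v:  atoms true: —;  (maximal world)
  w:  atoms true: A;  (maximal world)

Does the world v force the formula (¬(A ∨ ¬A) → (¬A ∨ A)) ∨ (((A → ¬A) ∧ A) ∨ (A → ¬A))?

Yes

v ⊩ (¬(A ∨ ¬A) → (¬A ∨ A)) ∨ (((A → ¬A) ∧ A) ∨ (A → ¬A)) via the disjunct ¬(A ∨ ¬A) → (¬A ∨ A).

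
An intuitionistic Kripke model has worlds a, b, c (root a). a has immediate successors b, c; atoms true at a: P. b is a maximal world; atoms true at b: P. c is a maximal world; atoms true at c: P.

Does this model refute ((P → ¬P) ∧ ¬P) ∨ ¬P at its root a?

a ⊮ ((P → ¬P) ∧ ¬P) ∨ ¬P: neither disjunct is forced at a.
a ⊮ (P → ¬P) ∧ ¬P since a fails P → ¬P.
So the root a does not force ((P → ¬P) ∧ ¬P) ∨ ¬P; the model is a countermodel.

Yes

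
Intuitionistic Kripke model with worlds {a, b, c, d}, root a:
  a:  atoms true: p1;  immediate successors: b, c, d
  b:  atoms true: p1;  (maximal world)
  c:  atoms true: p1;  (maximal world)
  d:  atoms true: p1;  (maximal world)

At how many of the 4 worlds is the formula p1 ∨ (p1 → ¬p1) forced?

4

a: forces it.
b: forces it.
c: forces it.
d: forces it.
Worlds forcing the formula: {a, b, c, d}.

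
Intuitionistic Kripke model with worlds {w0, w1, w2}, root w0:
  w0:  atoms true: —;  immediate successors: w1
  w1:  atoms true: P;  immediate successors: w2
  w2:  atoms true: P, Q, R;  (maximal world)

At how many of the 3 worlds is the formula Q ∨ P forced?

2

w0: does not force it — w0 ⊮ Q ∨ P: neither disjunct is forced at w0.
w1: forces it.
w2: forces it.
Worlds forcing the formula: {w1, w2}.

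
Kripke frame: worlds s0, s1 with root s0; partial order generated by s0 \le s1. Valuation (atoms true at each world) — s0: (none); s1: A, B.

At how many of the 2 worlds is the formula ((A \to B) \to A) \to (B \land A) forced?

2

s0: forces it.
s1: forces it.
Worlds forcing the formula: {s0, s1}.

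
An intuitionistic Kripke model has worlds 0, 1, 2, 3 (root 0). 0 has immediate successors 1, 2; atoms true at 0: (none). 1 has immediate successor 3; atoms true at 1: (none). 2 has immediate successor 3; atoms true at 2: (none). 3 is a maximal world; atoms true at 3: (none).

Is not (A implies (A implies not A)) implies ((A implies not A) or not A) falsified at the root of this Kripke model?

0 forces not (A implies (A implies not A)) implies ((A implies not A) or not A) vacuously: no world accessible from 0 forces the antecedent not (A implies (A implies not A)).
So the root 0 forces not (A implies (A implies not A)) implies ((A implies not A) or not A); the model is not a countermodel.

No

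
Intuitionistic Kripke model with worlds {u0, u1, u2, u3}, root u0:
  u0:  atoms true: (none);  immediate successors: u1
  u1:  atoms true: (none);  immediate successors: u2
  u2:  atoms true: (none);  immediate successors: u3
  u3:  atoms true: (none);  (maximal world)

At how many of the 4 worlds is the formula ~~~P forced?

4

u0: forces it.
u1: forces it.
u2: forces it.
u3: forces it.
Worlds forcing the formula: {u0, u1, u2, u3}.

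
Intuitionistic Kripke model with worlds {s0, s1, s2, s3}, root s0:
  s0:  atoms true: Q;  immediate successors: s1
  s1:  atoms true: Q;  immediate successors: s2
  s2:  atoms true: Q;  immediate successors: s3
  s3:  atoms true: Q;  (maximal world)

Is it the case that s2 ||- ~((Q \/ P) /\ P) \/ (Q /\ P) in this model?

s2 ||- ~((Q \/ P) /\ P) \/ (Q /\ P) via the disjunct ~((Q \/ P) /\ P).

Yes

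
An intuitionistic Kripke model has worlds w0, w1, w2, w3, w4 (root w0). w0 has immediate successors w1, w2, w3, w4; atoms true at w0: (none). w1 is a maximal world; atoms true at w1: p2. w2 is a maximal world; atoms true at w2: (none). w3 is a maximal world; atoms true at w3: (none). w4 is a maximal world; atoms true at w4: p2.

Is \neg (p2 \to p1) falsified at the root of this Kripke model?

w0 \nVdash \neg (p2 \to p1) since w2 is accessible from w0 and w2 \Vdash p2 \to p1.
w2 \Vdash p2 \to p1 vacuously: no world accessible from w2 forces the antecedent p2.
So the root w0 does not force \neg (p2 \to p1); the model is a countermodel.

Yes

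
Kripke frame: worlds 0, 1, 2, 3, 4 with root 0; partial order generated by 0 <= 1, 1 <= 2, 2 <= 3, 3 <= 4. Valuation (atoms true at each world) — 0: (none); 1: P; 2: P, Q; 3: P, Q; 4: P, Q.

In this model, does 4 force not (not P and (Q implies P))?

Yes

4 forces not (not P and (Q implies P)): no world accessible from 4 forces not P and (Q implies P).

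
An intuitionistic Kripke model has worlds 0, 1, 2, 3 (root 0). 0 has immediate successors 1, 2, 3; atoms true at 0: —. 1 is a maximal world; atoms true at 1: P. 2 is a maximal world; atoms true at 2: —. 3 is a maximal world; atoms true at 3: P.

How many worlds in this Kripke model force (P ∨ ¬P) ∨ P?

3

0: does not force it — 0 ⊮ (P ∨ ¬P) ∨ P: neither disjunct is forced at 0.
1: forces it.
2: forces it.
3: forces it.
Worlds forcing the formula: {1, 2, 3}.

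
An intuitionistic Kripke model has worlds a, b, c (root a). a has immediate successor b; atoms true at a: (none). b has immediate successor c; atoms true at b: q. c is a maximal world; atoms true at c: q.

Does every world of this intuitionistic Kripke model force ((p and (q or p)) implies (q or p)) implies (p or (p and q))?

Not every world: a does not force ((p and (q or p)) implies (q or p)) implies (p or (p and q)).
a does not force ((p and (q or p)) implies (q or p)) implies (p or (p and q)): already at a itself, a forces (p and (q or p)) implies (q or p) but a does not force p or (p and q).
a does not force p or (p and q): neither disjunct is forced at a.
a lacks atom p, so a does not force p.

No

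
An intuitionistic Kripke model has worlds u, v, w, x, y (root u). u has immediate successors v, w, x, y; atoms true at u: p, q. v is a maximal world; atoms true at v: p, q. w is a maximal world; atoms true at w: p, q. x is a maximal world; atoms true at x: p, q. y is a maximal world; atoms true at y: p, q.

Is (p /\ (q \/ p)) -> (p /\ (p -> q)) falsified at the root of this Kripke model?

No

u ||- (p /\ (q \/ p)) -> (p /\ (p -> q)): every world accessible from u that forces p /\ (q \/ p) (namely u, v, w, x, y) also forces p /\ (p -> q).
So the root u forces (p /\ (q \/ p)) -> (p /\ (p -> q)); the model is not a countermodel.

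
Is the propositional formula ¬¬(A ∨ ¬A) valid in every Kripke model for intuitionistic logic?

This is the double negation of excluded middle, which is intuitionistically derivable.
Assuming ¬(A ∨ ¬A): from A we'd get A ∨ ¬A, so ¬A; but then A ∨ ¬A again — contradiction. Hence ¬¬(A ∨ ¬A).

Yes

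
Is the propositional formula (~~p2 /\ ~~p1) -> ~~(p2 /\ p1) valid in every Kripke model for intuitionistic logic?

This is the distribution of double negation over conjunction, which is intuitionistically derivable.
Assume ~~p2, ~~p1, and ~(p2 /\ p1). From p2 we'd get ~p1 (since p2 /\ p1 is refuted), contradicting ~~p1; so ~p2, contradicting ~~p2.

Yes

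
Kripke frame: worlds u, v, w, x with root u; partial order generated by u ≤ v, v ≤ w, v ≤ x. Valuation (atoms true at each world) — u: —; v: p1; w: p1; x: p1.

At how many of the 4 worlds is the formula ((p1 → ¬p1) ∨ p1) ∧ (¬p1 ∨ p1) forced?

3

u: does not force it — u ⊮ ((p1 → ¬p1) ∨ p1) ∧ (¬p1 ∨ p1) since u fails (p1 → ¬p1) ∨ p1.
v: forces it.
w: forces it.
x: forces it.
Worlds forcing the formula: {v, w, x}.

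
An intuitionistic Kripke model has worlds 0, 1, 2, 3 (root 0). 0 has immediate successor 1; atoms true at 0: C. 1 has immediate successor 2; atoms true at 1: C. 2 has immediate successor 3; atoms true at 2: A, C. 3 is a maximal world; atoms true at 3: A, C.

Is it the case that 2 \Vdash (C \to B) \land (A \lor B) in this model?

No

2 \nVdash (C \to B) \land (A \lor B) since 2 fails C \to B.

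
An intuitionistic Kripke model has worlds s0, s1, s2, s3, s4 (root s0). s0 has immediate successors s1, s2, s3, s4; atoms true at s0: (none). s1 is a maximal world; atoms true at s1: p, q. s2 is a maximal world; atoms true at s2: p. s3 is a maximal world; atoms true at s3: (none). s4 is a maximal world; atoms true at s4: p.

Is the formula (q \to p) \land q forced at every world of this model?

Not every world: s0 \nVdash (q \to p) \land q.
s0 \nVdash (q \to p) \land q since s0 fails q.

No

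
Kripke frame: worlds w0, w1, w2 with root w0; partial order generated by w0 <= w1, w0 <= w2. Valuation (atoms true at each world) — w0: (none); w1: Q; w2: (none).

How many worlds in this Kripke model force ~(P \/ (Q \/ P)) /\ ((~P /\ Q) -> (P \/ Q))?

w0: does not force it — w0 ||-/- ~(P \/ (Q \/ P)) /\ ((~P /\ Q) -> (P \/ Q)) since w0 fails ~(P \/ (Q \/ P)).
w1: does not force it — w1 ||-/- ~(P \/ (Q \/ P)) /\ ((~P /\ Q) -> (P \/ Q)) since w1 fails ~(P \/ (Q \/ P)).
w2: forces it.
Worlds forcing the formula: {w2}.

1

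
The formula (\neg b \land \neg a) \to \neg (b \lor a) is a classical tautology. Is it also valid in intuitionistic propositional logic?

Yes

This is a constructively valid De Morgan direction (conjunction of negations to negated disjunction), which is intuitionistically derivable.
If both \neg b and \neg a hold at a world, no accessible world forces b or forces a, so none forces b \lor a.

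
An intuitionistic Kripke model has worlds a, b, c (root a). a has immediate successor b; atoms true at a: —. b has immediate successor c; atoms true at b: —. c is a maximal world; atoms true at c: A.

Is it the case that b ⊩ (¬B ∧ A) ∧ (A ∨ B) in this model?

b ⊮ (¬B ∧ A) ∧ (A ∨ B) since b fails ¬B ∧ A.

No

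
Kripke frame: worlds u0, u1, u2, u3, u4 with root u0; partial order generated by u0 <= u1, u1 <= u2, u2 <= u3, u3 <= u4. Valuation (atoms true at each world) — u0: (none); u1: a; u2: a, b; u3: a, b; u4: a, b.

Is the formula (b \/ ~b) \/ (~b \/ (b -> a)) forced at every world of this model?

u0 ||- (b \/ ~b) \/ (~b \/ (b -> a)) via the disjunct ~b \/ (b -> a).
Since the root u0 forces (b \/ ~b) \/ (~b \/ (b -> a)) and forcing is persistent (monotone upward), every world forces it.

Yes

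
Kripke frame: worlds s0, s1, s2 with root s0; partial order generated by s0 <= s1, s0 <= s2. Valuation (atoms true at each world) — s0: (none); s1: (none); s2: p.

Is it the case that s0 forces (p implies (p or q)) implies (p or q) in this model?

No

s0 does not force (p implies (p or q)) implies (p or q): already at s0 itself, s0 forces p implies (p or q) but s0 does not force p or q.
s0 does not force p or q: neither disjunct is forced at s0.
s0 lacks atom p, so s0 does not force p.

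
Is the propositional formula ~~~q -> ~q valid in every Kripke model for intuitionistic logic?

This is triple-negation reduction, which is intuitionistically derivable.
Assume ~~~q and suppose q. Then ~~q (double-negation introduction), contradicting ~~~q. So ~q.

Yes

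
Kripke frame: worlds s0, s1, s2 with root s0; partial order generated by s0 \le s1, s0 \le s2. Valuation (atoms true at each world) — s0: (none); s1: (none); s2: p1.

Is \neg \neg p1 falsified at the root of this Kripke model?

s0 \nVdash \neg \neg p1 since s1 is accessible from s0 and s1 \Vdash \neg p1.
s1 \Vdash \neg p1: no world accessible from s1 forces p1.
So the root s0 does not force \neg \neg p1; the model is a countermodel.

Yes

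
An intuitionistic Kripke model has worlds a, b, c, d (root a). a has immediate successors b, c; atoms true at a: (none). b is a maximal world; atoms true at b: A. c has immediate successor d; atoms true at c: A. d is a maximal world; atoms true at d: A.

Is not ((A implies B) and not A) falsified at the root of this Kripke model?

No

a forces not ((A implies B) and not A): no world accessible from a forces (A implies B) and not A.
So the root a forces not ((A implies B) and not A); the model is not a countermodel.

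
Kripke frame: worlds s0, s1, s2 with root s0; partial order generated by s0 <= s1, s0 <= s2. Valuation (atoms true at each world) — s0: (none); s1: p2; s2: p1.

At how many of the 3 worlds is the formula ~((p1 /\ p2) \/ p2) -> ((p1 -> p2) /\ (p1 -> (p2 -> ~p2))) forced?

1

s0: does not force it — s0 ||-/- ~((p1 /\ p2) \/ p2) -> ((p1 -> p2) /\ (p1 -> (p2 -> ~p2))): at the accessible world s2, s2 ||- ~((p1 /\ p2) \/ p2) but s2 ||-/- (p1 -> p2) /\ (p1 -> (p2 -> ~p2)).
s1: forces it.
s2: does not force it — s2 ||-/- ~((p1 /\ p2) \/ p2) -> ((p1 -> p2) /\ (p1 -> (p2 -> ~p2))): already at s2 itself, s2 ||- ~((p1 /\ p2) \/ p2) but s2 ||-/- (p1 -> p2) /\ (p1 -> (p2 -> ~p2)).
Worlds forcing the formula: {s1}.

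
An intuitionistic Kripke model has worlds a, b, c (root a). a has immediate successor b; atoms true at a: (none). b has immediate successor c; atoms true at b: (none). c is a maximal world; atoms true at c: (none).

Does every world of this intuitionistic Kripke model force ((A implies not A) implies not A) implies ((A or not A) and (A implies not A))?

Yes

a forces ((A implies not A) implies not A) implies ((A or not A) and (A implies not A)): every world accessible from a that forces (A implies not A) implies not A (namely a, b, c) also forces (A or not A) and (A implies not A).
Since the root a forces ((A implies not A) implies not A) implies ((A or not A) and (A implies not A)) and forcing is persistent (monotone upward), every world forces it.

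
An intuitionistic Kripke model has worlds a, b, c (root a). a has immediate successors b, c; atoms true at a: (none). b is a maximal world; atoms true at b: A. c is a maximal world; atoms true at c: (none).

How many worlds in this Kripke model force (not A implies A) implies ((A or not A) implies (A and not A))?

1

a: does not force it — a does not force (not A implies A) implies ((A or not A) implies (A and not A)): at the accessible world b, b forces not A implies A but b does not force (A or not A) implies (A and not A).
b: does not force it.
c: forces it.
Worlds forcing the formula: {c}.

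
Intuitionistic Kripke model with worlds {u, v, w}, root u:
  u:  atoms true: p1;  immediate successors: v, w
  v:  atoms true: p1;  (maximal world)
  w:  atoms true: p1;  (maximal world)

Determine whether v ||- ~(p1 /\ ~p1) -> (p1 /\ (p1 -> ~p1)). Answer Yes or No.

v ||-/- ~(p1 /\ ~p1) -> (p1 /\ (p1 -> ~p1)): already at v itself, v ||- ~(p1 /\ ~p1) but v ||-/- p1 /\ (p1 -> ~p1).
v ||-/- p1 /\ (p1 -> ~p1) since v fails p1 -> ~p1.

No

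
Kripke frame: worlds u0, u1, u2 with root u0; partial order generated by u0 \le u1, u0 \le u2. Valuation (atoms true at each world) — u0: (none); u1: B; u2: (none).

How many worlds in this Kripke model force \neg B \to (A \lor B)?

u0: does not force it — u0 \nVdash \neg B \to (A \lor B): at the accessible world u2, u2 \Vdash \neg B but u2 \nVdash A \lor B.
u1: forces it.
u2: does not force it — u2 \nVdash \neg B \to (A \lor B): already at u2 itself, u2 \Vdash \neg B but u2 \nVdash A \lor B.
Worlds forcing the formula: {u1}.

1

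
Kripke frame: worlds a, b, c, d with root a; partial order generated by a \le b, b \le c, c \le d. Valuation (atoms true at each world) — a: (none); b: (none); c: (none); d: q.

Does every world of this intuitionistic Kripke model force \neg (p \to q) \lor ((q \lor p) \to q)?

Yes

a \Vdash \neg (p \to q) \lor ((q \lor p) \to q) via the disjunct (q \lor p) \to q.
Since the root a forces \neg (p \to q) \lor ((q \lor p) \to q) and forcing is persistent (monotone upward), every world forces it.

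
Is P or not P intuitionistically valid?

This is the law of excluded middle, which is not intuitionistically valid.
A Kripke countermodel: worlds w0, w1; order generated by w0 <= w1; atoms true at each world — w0:{}; w1:{P}.
w0 does not force P or not P: neither disjunct is forced at w0.
w0 lacks atom P, so w0 does not force P.
So the root w0 does not force the formula.

No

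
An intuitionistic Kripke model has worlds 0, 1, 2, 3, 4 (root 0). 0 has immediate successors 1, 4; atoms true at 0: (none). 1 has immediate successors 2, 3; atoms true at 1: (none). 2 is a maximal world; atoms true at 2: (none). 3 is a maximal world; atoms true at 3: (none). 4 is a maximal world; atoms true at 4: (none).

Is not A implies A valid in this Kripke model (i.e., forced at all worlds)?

No

Not every world: 0 does not force not A implies A.
0 does not force not A implies A: already at 0 itself, 0 forces not A but 0 does not force A.
0 lacks atom A, so 0 does not force A.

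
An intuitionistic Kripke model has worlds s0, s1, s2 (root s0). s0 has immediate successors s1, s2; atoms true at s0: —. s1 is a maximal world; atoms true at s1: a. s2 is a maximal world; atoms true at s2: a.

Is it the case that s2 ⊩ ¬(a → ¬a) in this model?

s2 ⊩ ¬(a → ¬a): no world accessible from s2 forces a → ¬a.

Yes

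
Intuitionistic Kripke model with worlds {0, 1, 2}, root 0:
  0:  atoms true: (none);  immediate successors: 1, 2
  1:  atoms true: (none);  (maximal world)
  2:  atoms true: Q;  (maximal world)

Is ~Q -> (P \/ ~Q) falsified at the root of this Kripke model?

0 ||- ~Q -> (P \/ ~Q): every world accessible from 0 that forces ~Q (namely 1) also forces P \/ ~Q.
So the root 0 forces ~Q -> (P \/ ~Q); the model is not a countermodel.

No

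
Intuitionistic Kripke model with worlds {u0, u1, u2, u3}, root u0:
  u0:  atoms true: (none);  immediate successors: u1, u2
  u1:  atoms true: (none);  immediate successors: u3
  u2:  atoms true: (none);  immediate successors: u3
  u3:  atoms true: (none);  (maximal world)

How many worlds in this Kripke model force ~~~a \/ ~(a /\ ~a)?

u0: forces it.
u1: forces it.
u2: forces it.
u3: forces it.
Worlds forcing the formula: {u0, u1, u2, u3}.

4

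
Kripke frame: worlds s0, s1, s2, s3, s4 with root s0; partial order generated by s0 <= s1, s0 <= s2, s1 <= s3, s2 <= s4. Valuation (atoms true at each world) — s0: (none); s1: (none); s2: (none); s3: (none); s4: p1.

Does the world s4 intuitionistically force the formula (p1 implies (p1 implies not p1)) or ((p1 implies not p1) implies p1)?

s4 forces (p1 implies (p1 implies not p1)) or ((p1 implies not p1) implies p1) via the disjunct (p1 implies not p1) implies p1.

Yes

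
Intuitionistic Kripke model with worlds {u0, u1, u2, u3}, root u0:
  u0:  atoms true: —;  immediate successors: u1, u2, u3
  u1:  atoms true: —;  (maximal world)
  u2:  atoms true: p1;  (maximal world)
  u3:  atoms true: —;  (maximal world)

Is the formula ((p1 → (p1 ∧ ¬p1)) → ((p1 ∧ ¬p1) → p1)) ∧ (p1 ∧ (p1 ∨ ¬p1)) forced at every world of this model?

Not every world: u0 ⊮ ((p1 → (p1 ∧ ¬p1)) → ((p1 ∧ ¬p1) → p1)) ∧ (p1 ∧ (p1 ∨ ¬p1)).
u0 ⊮ ((p1 → (p1 ∧ ¬p1)) → ((p1 ∧ ¬p1) → p1)) ∧ (p1 ∧ (p1 ∨ ¬p1)) since u0 fails p1 ∧ (p1 ∨ ¬p1).

No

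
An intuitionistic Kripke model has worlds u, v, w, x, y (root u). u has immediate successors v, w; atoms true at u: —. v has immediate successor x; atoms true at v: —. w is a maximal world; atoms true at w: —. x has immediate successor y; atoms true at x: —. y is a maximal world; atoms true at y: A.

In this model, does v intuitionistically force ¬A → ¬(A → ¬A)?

v ⊩ ¬A → ¬(A → ¬A) vacuously: no world accessible from v forces the antecedent ¬A.

Yes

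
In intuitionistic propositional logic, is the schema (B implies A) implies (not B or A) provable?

No

This is the material-implication-as-disjunction principle, which is not intuitionistically valid.
A Kripke countermodel: worlds u0, u1; order generated by u0 <= u1; atoms true at each world — u0:{}; u1:{A,B}.
u0 does not force (B implies A) implies (not B or A): already at u0 itself, u0 forces B implies A but u0 does not force not B or A.
u0 does not force not B or A: neither disjunct is forced at u0.
u0 does not force not B since u1 is accessible from u0 and u1 forces B.
So the root u0 does not force the formula.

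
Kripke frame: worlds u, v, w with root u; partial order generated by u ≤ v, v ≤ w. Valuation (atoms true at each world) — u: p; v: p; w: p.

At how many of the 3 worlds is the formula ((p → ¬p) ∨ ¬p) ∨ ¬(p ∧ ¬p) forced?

3

u: forces it.
v: forces it.
w: forces it.
Worlds forcing the formula: {u, v, w}.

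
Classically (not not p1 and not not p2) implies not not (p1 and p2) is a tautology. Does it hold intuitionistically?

This is the distribution of double negation over conjunction, which is intuitionistically derivable.
Assume not not p1, not not p2, and not (p1 and p2). From p1 we'd get not p2 (since p1 and p2 is refuted), contradicting not not p2; so not p1, contradicting not not p1.

Yes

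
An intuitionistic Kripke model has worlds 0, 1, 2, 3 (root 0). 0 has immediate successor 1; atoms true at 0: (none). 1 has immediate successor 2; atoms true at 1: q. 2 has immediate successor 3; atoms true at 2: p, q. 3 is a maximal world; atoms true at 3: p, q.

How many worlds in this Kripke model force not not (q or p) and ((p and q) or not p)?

0: does not force it — 0 does not force not not (q or p) and ((p and q) or not p) since 0 fails (p and q) or not p.
1: does not force it.
2: forces it.
3: forces it.
Worlds forcing the formula: {2, 3}.

2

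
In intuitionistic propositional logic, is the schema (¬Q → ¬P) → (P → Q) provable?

This is the converse of contraposition, which is not intuitionistically valid.
A Kripke countermodel: worlds u0, u1; order generated by u0 ≤ u1; atoms true at each world — u0:{P}; u1:{P,Q}.
u0 ⊮ (¬Q → ¬P) → (P → Q): already at u0 itself, u0 ⊩ ¬Q → ¬P but u0 ⊮ P → Q.
u0 ⊮ P → Q: already at u0 itself, u0 ⊩ P but u0 ⊮ Q.
u0 lacks atom Q, so u0 ⊮ Q.
So the root u0 does not force the formula.

No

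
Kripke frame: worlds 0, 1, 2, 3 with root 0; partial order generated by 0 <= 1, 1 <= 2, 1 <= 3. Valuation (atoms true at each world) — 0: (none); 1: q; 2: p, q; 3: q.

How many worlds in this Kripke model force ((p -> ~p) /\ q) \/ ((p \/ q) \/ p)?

3

0: does not force it — 0 ||-/- ((p -> ~p) /\ q) \/ ((p \/ q) \/ p): neither disjunct is forced at 0.
1: forces it.
2: forces it.
3: forces it.
Worlds forcing the formula: {1, 2, 3}.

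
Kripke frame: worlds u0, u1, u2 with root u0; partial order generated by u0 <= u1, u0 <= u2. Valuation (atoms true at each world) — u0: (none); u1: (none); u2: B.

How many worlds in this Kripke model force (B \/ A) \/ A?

1

u0: does not force it — u0 ||-/- (B \/ A) \/ A: neither disjunct is forced at u0.
u1: does not force it — u1 ||-/- (B \/ A) \/ A: neither disjunct is forced at u1.
u2: forces it.
Worlds forcing the formula: {u2}.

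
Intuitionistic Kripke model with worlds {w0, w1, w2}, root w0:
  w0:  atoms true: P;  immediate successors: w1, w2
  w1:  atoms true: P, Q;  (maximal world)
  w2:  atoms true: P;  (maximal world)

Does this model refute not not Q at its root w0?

Yes

w0 does not force not not Q since w2 is accessible from w0 and w2 forces not Q.
w2 forces not Q: no world accessible from w2 forces Q.
So the root w0 does not force not not Q; the model is a countermodel.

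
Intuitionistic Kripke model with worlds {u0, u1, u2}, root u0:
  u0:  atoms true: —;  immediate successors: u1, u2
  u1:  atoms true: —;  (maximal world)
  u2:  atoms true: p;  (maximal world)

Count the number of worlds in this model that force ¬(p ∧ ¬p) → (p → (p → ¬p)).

u0: does not force it — u0 ⊮ ¬(p ∧ ¬p) → (p → (p → ¬p)): already at u0 itself, u0 ⊩ ¬(p ∧ ¬p) but u0 ⊮ p → (p → ¬p).
u1: forces it.
u2: does not force it — u2 ⊮ ¬(p ∧ ¬p) → (p → (p → ¬p)): already at u2 itself, u2 ⊩ ¬(p ∧ ¬p) but u2 ⊮ p → (p → ¬p).
Worlds forcing the formula: {u1}.

1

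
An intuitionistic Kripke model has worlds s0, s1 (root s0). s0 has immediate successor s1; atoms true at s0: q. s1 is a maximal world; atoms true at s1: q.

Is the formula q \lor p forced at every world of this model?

s0 \Vdash q \lor p via the disjunct q.
Since the root s0 forces q \lor p and forcing is persistent (monotone upward), every world forces it.

Yes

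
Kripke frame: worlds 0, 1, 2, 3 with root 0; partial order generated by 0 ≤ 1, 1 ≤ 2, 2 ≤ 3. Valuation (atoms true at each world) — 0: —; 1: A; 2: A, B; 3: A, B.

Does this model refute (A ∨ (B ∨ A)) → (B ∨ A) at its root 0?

No

0 ⊩ (A ∨ (B ∨ A)) → (B ∨ A): every world accessible from 0 that forces A ∨ (B ∨ A) (namely 1, 2, 3) also forces B ∨ A.
So the root 0 forces (A ∨ (B ∨ A)) → (B ∨ A); the model is not a countermodel.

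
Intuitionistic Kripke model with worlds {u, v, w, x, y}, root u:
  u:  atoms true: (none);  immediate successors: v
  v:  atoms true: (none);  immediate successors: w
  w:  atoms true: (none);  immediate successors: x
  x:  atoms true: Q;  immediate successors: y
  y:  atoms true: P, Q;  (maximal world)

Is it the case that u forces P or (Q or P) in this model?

No

u does not force P or (Q or P): neither disjunct is forced at u.
u lacks atom P, so u does not force P.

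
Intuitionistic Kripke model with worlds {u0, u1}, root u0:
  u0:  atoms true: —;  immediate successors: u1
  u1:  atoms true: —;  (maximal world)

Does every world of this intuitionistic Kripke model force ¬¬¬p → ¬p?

u0 ⊩ ¬¬¬p → ¬p: every world accessible from u0 that forces ¬¬¬p (namely u0, u1) also forces ¬p.
Since the root u0 forces ¬¬¬p → ¬p and forcing is persistent (monotone upward), every world forces it.

Yes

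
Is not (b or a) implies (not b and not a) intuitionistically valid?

Yes

This is a constructively valid De Morgan direction (negated disjunction to conjunction of negations), which is intuitionistically derivable.
From not (b or a): if b held then b or a would, contradiction — so not b; similarly not a.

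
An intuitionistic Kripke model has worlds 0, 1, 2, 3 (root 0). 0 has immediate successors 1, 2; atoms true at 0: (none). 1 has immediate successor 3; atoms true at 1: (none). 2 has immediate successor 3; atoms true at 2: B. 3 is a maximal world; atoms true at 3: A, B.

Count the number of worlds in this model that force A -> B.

0: forces it.
1: forces it.
2: forces it.
3: forces it.
Worlds forcing the formula: {0, 1, 2, 3}.

4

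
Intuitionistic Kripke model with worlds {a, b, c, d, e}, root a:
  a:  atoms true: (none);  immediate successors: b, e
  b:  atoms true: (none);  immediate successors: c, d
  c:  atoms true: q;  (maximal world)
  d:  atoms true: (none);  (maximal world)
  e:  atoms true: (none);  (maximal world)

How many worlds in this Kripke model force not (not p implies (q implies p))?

a: does not force it — a does not force not (not p implies (q implies p)) since d is accessible from a and d forces not p implies (q implies p).
b: does not force it — b does not force not (not p implies (q implies p)) since d is accessible from b and d forces not p implies (q implies p).
c: forces it.
d: does not force it.
e: does not force it.
Worlds forcing the formula: {c}.

1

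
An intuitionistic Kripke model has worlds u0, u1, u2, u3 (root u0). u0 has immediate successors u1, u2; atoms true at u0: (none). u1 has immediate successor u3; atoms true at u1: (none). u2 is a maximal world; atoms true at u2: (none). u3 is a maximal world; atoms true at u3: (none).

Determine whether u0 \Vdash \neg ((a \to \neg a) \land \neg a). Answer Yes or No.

No

u0 \nVdash \neg ((a \to \neg a) \land \neg a) since u0 is accessible from u0 and u0 \Vdash (a \to \neg a) \land \neg a.
u0 \Vdash (a \to \neg a) \land \neg a since u0 forces both conjuncts.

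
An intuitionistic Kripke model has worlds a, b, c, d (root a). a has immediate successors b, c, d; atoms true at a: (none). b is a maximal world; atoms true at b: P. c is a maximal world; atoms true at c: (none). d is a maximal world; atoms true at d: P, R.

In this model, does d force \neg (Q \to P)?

d \nVdash \neg (Q \to P) since d is accessible from d and d \Vdash Q \to P.
d \Vdash Q \to P vacuously: no world accessible from d forces the antecedent Q.

No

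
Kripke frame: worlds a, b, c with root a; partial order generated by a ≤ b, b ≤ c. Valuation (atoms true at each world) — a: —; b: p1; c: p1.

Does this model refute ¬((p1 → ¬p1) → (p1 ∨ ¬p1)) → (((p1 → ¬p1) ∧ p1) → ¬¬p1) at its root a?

a ⊩ ¬((p1 → ¬p1) → (p1 ∨ ¬p1)) → (((p1 → ¬p1) ∧ p1) → ¬¬p1) vacuously: no world accessible from a forces the antecedent ¬((p1 → ¬p1) → (p1 ∨ ¬p1)).
So the root a forces ¬((p1 → ¬p1) → (p1 ∨ ¬p1)) → (((p1 → ¬p1) ∧ p1) → ¬¬p1); the model is not a countermodel.

No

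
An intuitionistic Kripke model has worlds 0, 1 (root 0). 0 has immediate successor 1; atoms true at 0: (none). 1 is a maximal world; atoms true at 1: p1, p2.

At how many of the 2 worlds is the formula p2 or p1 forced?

1

0: does not force it — 0 does not force p2 or p1: neither disjunct is forced at 0.
1: forces it.
Worlds forcing the formula: {1}.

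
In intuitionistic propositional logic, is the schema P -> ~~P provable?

This is double-negation introduction, which is intuitionistically derivable.
If a world forces P then every accessible world forces P (persistence), so none forces ~P; hence ~~P.

Yes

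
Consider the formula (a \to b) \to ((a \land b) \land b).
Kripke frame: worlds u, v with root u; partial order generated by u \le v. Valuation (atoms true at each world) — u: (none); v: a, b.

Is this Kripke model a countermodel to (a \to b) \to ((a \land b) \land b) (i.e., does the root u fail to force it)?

u \nVdash (a \to b) \to ((a \land b) \land b): already at u itself, u \Vdash a \to b but u \nVdash (a \land b) \land b.
u \nVdash (a \land b) \land b since u fails a \land b.
So the root u does not force (a \to b) \to ((a \land b) \land b); the model is a countermodel.

Yes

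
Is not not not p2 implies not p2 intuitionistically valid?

This is triple-negation reduction, which is intuitionistically derivable.
Assume not not not p2 and suppose p2. Then not not p2 (double-negation introduction), contradicting not not not p2. So not p2.

Yes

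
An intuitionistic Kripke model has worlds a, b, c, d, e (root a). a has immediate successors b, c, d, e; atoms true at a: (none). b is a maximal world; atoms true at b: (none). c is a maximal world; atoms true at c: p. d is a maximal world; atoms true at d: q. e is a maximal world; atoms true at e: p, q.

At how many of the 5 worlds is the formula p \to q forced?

a: does not force it — a \nVdash p \to q: at the accessible world c, c \Vdash p but c \nVdash q.
b: forces it.
c: does not force it — c \nVdash p \to q: already at c itself, c \Vdash p but c \nVdash q.
d: forces it.
e: forces it.
Worlds forcing the formula: {b, d, e}.

3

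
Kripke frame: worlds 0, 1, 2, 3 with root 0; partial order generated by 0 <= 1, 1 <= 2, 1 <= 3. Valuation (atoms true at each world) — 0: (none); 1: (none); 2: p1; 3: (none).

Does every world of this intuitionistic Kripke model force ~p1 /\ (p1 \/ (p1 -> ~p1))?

No

Not every world: 0 ||-/- ~p1 /\ (p1 \/ (p1 -> ~p1)).
0 ||-/- ~p1 /\ (p1 \/ (p1 -> ~p1)) since 0 fails ~p1.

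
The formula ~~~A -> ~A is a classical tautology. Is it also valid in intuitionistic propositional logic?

This is triple-negation reduction, which is intuitionistically derivable.
Assume ~~~A and suppose A. Then ~~A (double-negation introduction), contradicting ~~~A. So ~A.

Yes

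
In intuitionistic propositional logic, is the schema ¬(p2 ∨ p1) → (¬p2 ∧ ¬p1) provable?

Yes

This is a constructively valid De Morgan direction (negated disjunction to conjunction of negations), which is intuitionistically derivable.
From ¬(p2 ∨ p1): if p2 held then p2 ∨ p1 would, contradiction — so ¬p2; similarly ¬p1.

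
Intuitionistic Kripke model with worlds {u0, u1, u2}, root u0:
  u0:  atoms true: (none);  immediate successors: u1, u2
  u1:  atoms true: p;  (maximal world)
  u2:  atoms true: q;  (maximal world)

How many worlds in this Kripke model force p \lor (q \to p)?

1

u0: does not force it — u0 \nVdash p \lor (q \to p): neither disjunct is forced at u0.
u1: forces it.
u2: does not force it.
Worlds forcing the formula: {u1}.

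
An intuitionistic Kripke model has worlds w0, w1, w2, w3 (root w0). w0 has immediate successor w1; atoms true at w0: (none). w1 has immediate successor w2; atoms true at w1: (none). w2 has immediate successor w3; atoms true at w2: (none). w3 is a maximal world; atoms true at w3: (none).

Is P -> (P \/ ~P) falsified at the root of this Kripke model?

No

w0 ||- P -> (P \/ ~P) vacuously: no world accessible from w0 forces the antecedent P.
So the root w0 forces P -> (P \/ ~P); the model is not a countermodel.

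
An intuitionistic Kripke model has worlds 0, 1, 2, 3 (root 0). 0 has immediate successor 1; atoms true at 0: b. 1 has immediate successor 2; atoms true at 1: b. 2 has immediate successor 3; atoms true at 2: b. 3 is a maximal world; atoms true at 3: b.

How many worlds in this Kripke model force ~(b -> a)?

0: forces it.
1: forces it.
2: forces it.
3: forces it.
Worlds forcing the formula: {0, 1, 2, 3}.

4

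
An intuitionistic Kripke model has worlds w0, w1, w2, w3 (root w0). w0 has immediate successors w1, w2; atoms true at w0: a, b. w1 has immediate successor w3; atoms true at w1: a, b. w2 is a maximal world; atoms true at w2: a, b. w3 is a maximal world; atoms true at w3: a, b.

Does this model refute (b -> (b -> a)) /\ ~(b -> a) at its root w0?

Yes

w0 ||-/- (b -> (b -> a)) /\ ~(b -> a) since w0 fails ~(b -> a).
So the root w0 does not force (b -> (b -> a)) /\ ~(b -> a); the model is a countermodel.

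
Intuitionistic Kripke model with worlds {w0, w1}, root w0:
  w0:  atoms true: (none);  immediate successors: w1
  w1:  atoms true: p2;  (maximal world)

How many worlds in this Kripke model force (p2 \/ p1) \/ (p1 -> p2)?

w0: forces it.
w1: forces it.
Worlds forcing the formula: {w0, w1}.

2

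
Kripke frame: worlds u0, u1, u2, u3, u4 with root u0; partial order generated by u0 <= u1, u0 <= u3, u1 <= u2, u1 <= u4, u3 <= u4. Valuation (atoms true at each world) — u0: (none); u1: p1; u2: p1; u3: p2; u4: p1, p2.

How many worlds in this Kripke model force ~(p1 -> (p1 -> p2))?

u0: does not force it — u0 ||-/- ~(p1 -> (p1 -> p2)) since u3 is accessible from u0 and u3 ||- p1 -> (p1 -> p2).
u1: does not force it.
u2: forces it.
u3: does not force it.
u4: does not force it.
Worlds forcing the formula: {u2}.

1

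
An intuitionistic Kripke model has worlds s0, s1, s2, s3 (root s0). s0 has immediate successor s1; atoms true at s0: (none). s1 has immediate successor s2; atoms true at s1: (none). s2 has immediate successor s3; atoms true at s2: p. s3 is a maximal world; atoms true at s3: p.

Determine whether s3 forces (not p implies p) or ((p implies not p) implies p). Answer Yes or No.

s3 forces (not p implies p) or ((p implies not p) implies p) via the disjunct not p implies p.

Yes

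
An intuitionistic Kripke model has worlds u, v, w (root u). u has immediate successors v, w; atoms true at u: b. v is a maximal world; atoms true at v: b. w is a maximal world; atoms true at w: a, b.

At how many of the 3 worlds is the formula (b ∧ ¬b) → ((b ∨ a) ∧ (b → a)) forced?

u: forces it.
v: forces it.
w: forces it.
Worlds forcing the formula: {u, v, w}.

3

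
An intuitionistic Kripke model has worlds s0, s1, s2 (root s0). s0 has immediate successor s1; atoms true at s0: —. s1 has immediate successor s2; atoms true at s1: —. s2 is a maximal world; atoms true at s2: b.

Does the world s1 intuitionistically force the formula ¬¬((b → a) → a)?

s1 ⊩ ¬¬((b → a) → a): no world accessible from s1 forces ¬((b → a) → a).

Yes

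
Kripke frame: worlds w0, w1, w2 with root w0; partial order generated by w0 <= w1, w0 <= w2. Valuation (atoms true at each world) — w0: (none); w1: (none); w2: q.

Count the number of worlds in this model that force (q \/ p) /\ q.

w0: does not force it — w0 ||-/- (q \/ p) /\ q since w0 fails q \/ p.
w1: does not force it — w1 ||-/- (q \/ p) /\ q since w1 fails q \/ p.
w2: forces it.
Worlds forcing the formula: {w2}.

1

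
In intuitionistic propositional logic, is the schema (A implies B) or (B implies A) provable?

This is the Gödel–Dummett linearity axiom, which is not intuitionistically valid.
A Kripke countermodel: worlds w0, w1, w2; order generated by w0 <= w1, w0 <= w2; atoms true at each world — w0:{}; w1:{A}; w2:{B}.
w0 does not force (A implies B) or (B implies A): neither disjunct is forced at w0.
w0 does not force A implies B: at the accessible world w1, w1 forces A but w1 does not force B.
w1 lacks atom B, so w1 does not force B.
So the root w0 does not force the formula.

No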